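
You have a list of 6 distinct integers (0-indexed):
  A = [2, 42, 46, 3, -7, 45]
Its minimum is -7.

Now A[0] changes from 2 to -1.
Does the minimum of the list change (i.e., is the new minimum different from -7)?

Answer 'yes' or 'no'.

Old min = -7
Change: A[0] 2 -> -1
Changed element was NOT the min; min changes only if -1 < -7.
New min = -7; changed? no

Answer: no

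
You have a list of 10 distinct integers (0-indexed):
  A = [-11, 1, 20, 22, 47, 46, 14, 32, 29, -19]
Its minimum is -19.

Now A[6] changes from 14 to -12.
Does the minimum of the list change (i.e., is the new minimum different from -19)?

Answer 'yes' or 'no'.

Old min = -19
Change: A[6] 14 -> -12
Changed element was NOT the min; min changes only if -12 < -19.
New min = -19; changed? no

Answer: no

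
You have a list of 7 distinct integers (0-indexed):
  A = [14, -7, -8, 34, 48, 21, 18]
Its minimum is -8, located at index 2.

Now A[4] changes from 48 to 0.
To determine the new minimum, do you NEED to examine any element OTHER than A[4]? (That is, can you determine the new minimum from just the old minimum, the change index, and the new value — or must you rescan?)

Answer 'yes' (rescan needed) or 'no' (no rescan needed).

Answer: no

Derivation:
Old min = -8 at index 2
Change at index 4: 48 -> 0
Index 4 was NOT the min. New min = min(-8, 0). No rescan of other elements needed.
Needs rescan: no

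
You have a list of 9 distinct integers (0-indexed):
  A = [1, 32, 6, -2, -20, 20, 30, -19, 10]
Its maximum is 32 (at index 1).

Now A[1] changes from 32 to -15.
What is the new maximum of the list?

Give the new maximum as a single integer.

Old max = 32 (at index 1)
Change: A[1] 32 -> -15
Changed element WAS the max -> may need rescan.
  Max of remaining elements: 30
  New max = max(-15, 30) = 30

Answer: 30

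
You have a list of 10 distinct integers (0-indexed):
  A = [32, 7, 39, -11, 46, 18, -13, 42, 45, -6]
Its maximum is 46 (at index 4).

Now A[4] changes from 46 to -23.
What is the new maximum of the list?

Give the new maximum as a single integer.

Answer: 45

Derivation:
Old max = 46 (at index 4)
Change: A[4] 46 -> -23
Changed element WAS the max -> may need rescan.
  Max of remaining elements: 45
  New max = max(-23, 45) = 45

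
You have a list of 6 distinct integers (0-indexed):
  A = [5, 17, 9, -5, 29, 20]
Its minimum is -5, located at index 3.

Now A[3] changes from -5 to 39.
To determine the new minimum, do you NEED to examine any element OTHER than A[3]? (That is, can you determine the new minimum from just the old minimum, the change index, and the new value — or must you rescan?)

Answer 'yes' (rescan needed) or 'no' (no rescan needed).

Answer: yes

Derivation:
Old min = -5 at index 3
Change at index 3: -5 -> 39
Index 3 WAS the min and new value 39 > old min -5. Must rescan other elements to find the new min.
Needs rescan: yes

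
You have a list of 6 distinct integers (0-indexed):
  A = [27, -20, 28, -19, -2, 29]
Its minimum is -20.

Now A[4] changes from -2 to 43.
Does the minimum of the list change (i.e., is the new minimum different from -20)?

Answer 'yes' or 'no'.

Answer: no

Derivation:
Old min = -20
Change: A[4] -2 -> 43
Changed element was NOT the min; min changes only if 43 < -20.
New min = -20; changed? no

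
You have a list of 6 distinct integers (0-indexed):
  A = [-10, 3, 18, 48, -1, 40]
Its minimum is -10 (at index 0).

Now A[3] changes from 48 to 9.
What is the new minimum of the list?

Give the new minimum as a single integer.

Old min = -10 (at index 0)
Change: A[3] 48 -> 9
Changed element was NOT the old min.
  New min = min(old_min, new_val) = min(-10, 9) = -10

Answer: -10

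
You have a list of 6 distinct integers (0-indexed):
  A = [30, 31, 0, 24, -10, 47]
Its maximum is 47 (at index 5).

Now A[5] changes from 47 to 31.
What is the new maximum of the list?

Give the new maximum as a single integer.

Old max = 47 (at index 5)
Change: A[5] 47 -> 31
Changed element WAS the max -> may need rescan.
  Max of remaining elements: 31
  New max = max(31, 31) = 31

Answer: 31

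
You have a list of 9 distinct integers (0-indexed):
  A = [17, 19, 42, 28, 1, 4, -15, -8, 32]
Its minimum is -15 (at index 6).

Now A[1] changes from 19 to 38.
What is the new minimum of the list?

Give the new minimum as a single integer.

Old min = -15 (at index 6)
Change: A[1] 19 -> 38
Changed element was NOT the old min.
  New min = min(old_min, new_val) = min(-15, 38) = -15

Answer: -15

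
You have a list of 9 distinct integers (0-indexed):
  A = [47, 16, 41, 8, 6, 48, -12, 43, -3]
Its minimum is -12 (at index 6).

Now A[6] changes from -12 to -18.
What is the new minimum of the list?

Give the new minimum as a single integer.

Old min = -12 (at index 6)
Change: A[6] -12 -> -18
Changed element WAS the min. Need to check: is -18 still <= all others?
  Min of remaining elements: -3
  New min = min(-18, -3) = -18

Answer: -18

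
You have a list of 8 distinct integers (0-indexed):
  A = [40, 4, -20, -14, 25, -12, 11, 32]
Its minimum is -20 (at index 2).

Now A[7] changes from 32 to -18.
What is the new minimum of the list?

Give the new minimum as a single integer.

Old min = -20 (at index 2)
Change: A[7] 32 -> -18
Changed element was NOT the old min.
  New min = min(old_min, new_val) = min(-20, -18) = -20

Answer: -20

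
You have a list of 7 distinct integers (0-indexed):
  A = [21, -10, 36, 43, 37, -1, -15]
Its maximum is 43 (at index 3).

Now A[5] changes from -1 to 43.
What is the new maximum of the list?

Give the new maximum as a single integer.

Answer: 43

Derivation:
Old max = 43 (at index 3)
Change: A[5] -1 -> 43
Changed element was NOT the old max.
  New max = max(old_max, new_val) = max(43, 43) = 43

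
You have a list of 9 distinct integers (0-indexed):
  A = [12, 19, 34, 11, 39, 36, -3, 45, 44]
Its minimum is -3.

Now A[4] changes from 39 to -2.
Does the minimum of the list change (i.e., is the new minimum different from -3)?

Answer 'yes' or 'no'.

Old min = -3
Change: A[4] 39 -> -2
Changed element was NOT the min; min changes only if -2 < -3.
New min = -3; changed? no

Answer: no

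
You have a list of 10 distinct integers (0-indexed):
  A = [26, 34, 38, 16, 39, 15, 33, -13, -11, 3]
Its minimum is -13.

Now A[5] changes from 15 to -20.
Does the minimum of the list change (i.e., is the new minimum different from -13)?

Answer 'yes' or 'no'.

Answer: yes

Derivation:
Old min = -13
Change: A[5] 15 -> -20
Changed element was NOT the min; min changes only if -20 < -13.
New min = -20; changed? yes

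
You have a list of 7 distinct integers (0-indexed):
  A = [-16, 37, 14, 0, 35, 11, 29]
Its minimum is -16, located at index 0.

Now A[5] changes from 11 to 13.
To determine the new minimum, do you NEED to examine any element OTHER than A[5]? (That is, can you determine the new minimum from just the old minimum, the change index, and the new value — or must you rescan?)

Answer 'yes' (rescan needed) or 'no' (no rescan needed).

Answer: no

Derivation:
Old min = -16 at index 0
Change at index 5: 11 -> 13
Index 5 was NOT the min. New min = min(-16, 13). No rescan of other elements needed.
Needs rescan: no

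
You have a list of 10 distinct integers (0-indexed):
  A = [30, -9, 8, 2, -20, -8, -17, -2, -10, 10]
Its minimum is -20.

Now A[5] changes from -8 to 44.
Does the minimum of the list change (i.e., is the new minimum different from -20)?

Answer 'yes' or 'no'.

Answer: no

Derivation:
Old min = -20
Change: A[5] -8 -> 44
Changed element was NOT the min; min changes only if 44 < -20.
New min = -20; changed? no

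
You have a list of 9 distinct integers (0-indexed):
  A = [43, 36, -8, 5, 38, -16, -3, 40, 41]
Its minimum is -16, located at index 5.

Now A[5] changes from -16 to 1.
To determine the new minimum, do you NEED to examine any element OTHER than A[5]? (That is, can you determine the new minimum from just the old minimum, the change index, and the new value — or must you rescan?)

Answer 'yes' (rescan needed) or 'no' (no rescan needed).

Old min = -16 at index 5
Change at index 5: -16 -> 1
Index 5 WAS the min and new value 1 > old min -16. Must rescan other elements to find the new min.
Needs rescan: yes

Answer: yes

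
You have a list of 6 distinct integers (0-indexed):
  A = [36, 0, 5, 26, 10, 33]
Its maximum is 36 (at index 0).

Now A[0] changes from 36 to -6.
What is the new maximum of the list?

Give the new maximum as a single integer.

Old max = 36 (at index 0)
Change: A[0] 36 -> -6
Changed element WAS the max -> may need rescan.
  Max of remaining elements: 33
  New max = max(-6, 33) = 33

Answer: 33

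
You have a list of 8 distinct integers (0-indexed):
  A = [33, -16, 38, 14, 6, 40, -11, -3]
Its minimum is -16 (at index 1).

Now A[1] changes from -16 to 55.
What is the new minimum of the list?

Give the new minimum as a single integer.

Answer: -11

Derivation:
Old min = -16 (at index 1)
Change: A[1] -16 -> 55
Changed element WAS the min. Need to check: is 55 still <= all others?
  Min of remaining elements: -11
  New min = min(55, -11) = -11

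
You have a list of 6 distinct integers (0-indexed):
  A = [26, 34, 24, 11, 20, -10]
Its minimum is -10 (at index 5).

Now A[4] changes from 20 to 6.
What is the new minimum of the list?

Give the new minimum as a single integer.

Answer: -10

Derivation:
Old min = -10 (at index 5)
Change: A[4] 20 -> 6
Changed element was NOT the old min.
  New min = min(old_min, new_val) = min(-10, 6) = -10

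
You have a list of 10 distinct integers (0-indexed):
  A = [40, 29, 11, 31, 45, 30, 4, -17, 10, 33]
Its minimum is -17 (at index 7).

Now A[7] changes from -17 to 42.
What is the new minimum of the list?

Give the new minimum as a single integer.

Answer: 4

Derivation:
Old min = -17 (at index 7)
Change: A[7] -17 -> 42
Changed element WAS the min. Need to check: is 42 still <= all others?
  Min of remaining elements: 4
  New min = min(42, 4) = 4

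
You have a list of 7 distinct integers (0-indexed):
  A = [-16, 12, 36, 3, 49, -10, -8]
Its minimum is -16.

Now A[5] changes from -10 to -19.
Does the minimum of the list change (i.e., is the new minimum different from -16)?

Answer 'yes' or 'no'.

Answer: yes

Derivation:
Old min = -16
Change: A[5] -10 -> -19
Changed element was NOT the min; min changes only if -19 < -16.
New min = -19; changed? yes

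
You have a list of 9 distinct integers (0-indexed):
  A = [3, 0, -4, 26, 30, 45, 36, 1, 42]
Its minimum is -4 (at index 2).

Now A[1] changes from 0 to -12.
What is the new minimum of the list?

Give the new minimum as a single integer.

Answer: -12

Derivation:
Old min = -4 (at index 2)
Change: A[1] 0 -> -12
Changed element was NOT the old min.
  New min = min(old_min, new_val) = min(-4, -12) = -12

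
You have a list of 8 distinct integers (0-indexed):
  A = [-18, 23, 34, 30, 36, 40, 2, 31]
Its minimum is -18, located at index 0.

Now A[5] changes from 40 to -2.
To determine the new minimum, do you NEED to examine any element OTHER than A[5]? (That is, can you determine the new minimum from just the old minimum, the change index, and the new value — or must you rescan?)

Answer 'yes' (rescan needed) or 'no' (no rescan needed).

Answer: no

Derivation:
Old min = -18 at index 0
Change at index 5: 40 -> -2
Index 5 was NOT the min. New min = min(-18, -2). No rescan of other elements needed.
Needs rescan: no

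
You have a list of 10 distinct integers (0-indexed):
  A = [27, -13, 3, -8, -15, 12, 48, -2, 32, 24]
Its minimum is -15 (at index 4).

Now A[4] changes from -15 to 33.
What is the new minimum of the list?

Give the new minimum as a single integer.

Old min = -15 (at index 4)
Change: A[4] -15 -> 33
Changed element WAS the min. Need to check: is 33 still <= all others?
  Min of remaining elements: -13
  New min = min(33, -13) = -13

Answer: -13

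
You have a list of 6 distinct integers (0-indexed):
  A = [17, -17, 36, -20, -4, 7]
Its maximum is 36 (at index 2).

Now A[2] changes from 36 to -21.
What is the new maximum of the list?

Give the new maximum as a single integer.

Answer: 17

Derivation:
Old max = 36 (at index 2)
Change: A[2] 36 -> -21
Changed element WAS the max -> may need rescan.
  Max of remaining elements: 17
  New max = max(-21, 17) = 17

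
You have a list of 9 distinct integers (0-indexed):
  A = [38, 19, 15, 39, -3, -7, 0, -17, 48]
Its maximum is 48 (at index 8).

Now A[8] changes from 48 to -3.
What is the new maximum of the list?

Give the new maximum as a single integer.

Old max = 48 (at index 8)
Change: A[8] 48 -> -3
Changed element WAS the max -> may need rescan.
  Max of remaining elements: 39
  New max = max(-3, 39) = 39

Answer: 39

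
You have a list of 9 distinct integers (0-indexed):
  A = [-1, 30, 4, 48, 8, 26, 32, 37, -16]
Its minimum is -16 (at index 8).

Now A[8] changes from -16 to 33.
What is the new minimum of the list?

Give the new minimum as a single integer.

Answer: -1

Derivation:
Old min = -16 (at index 8)
Change: A[8] -16 -> 33
Changed element WAS the min. Need to check: is 33 still <= all others?
  Min of remaining elements: -1
  New min = min(33, -1) = -1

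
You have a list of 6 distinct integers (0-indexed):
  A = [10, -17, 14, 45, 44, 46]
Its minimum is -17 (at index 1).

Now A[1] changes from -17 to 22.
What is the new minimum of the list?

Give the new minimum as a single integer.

Old min = -17 (at index 1)
Change: A[1] -17 -> 22
Changed element WAS the min. Need to check: is 22 still <= all others?
  Min of remaining elements: 10
  New min = min(22, 10) = 10

Answer: 10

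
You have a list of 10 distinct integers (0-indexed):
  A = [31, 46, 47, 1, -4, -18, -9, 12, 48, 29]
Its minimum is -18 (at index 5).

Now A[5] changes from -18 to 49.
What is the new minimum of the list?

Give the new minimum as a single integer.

Old min = -18 (at index 5)
Change: A[5] -18 -> 49
Changed element WAS the min. Need to check: is 49 still <= all others?
  Min of remaining elements: -9
  New min = min(49, -9) = -9

Answer: -9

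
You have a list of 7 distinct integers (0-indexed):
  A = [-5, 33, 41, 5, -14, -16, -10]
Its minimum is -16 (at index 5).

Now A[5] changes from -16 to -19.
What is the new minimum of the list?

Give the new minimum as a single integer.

Answer: -19

Derivation:
Old min = -16 (at index 5)
Change: A[5] -16 -> -19
Changed element WAS the min. Need to check: is -19 still <= all others?
  Min of remaining elements: -14
  New min = min(-19, -14) = -19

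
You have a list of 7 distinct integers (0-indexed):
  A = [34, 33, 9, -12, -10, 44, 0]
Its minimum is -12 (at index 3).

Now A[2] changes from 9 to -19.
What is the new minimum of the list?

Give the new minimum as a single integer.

Old min = -12 (at index 3)
Change: A[2] 9 -> -19
Changed element was NOT the old min.
  New min = min(old_min, new_val) = min(-12, -19) = -19

Answer: -19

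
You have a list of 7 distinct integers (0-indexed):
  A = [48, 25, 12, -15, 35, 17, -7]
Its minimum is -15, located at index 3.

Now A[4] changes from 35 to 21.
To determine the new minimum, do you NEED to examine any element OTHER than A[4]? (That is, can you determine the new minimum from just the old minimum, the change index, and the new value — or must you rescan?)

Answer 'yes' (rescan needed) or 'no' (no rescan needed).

Old min = -15 at index 3
Change at index 4: 35 -> 21
Index 4 was NOT the min. New min = min(-15, 21). No rescan of other elements needed.
Needs rescan: no

Answer: no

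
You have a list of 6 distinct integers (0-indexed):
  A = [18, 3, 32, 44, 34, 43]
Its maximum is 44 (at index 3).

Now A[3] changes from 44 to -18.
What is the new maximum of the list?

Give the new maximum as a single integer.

Answer: 43

Derivation:
Old max = 44 (at index 3)
Change: A[3] 44 -> -18
Changed element WAS the max -> may need rescan.
  Max of remaining elements: 43
  New max = max(-18, 43) = 43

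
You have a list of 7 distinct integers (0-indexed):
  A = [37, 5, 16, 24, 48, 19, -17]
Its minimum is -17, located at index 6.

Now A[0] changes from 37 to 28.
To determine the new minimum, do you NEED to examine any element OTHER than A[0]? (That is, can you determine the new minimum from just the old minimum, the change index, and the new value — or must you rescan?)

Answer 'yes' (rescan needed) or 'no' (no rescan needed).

Answer: no

Derivation:
Old min = -17 at index 6
Change at index 0: 37 -> 28
Index 0 was NOT the min. New min = min(-17, 28). No rescan of other elements needed.
Needs rescan: no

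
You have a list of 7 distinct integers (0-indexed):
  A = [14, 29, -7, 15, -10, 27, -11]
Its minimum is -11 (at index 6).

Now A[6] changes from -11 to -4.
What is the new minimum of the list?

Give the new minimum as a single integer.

Answer: -10

Derivation:
Old min = -11 (at index 6)
Change: A[6] -11 -> -4
Changed element WAS the min. Need to check: is -4 still <= all others?
  Min of remaining elements: -10
  New min = min(-4, -10) = -10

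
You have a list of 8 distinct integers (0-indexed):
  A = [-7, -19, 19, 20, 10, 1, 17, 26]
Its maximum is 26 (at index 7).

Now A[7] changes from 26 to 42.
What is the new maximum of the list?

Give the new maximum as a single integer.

Old max = 26 (at index 7)
Change: A[7] 26 -> 42
Changed element WAS the max -> may need rescan.
  Max of remaining elements: 20
  New max = max(42, 20) = 42

Answer: 42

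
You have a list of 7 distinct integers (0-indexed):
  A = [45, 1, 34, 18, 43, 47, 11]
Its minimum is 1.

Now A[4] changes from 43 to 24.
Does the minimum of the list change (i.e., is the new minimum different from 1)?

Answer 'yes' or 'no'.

Answer: no

Derivation:
Old min = 1
Change: A[4] 43 -> 24
Changed element was NOT the min; min changes only if 24 < 1.
New min = 1; changed? no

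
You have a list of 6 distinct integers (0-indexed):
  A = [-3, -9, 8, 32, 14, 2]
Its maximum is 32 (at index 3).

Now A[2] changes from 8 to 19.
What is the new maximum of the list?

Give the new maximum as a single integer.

Old max = 32 (at index 3)
Change: A[2] 8 -> 19
Changed element was NOT the old max.
  New max = max(old_max, new_val) = max(32, 19) = 32

Answer: 32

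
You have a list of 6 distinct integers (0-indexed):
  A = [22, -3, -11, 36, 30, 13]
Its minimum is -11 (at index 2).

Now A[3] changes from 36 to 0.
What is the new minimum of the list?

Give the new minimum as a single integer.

Old min = -11 (at index 2)
Change: A[3] 36 -> 0
Changed element was NOT the old min.
  New min = min(old_min, new_val) = min(-11, 0) = -11

Answer: -11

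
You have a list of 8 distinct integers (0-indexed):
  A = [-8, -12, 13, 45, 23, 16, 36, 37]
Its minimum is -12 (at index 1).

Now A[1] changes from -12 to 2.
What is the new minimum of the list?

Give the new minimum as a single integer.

Old min = -12 (at index 1)
Change: A[1] -12 -> 2
Changed element WAS the min. Need to check: is 2 still <= all others?
  Min of remaining elements: -8
  New min = min(2, -8) = -8

Answer: -8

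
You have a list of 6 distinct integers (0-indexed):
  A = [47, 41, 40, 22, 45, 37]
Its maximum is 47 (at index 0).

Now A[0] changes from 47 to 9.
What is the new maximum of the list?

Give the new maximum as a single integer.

Answer: 45

Derivation:
Old max = 47 (at index 0)
Change: A[0] 47 -> 9
Changed element WAS the max -> may need rescan.
  Max of remaining elements: 45
  New max = max(9, 45) = 45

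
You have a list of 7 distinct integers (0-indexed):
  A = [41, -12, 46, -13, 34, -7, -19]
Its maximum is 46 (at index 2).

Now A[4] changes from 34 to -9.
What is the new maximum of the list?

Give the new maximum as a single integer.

Old max = 46 (at index 2)
Change: A[4] 34 -> -9
Changed element was NOT the old max.
  New max = max(old_max, new_val) = max(46, -9) = 46

Answer: 46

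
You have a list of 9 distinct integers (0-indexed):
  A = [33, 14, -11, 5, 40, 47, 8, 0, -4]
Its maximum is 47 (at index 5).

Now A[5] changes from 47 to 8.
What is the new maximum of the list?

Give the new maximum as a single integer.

Old max = 47 (at index 5)
Change: A[5] 47 -> 8
Changed element WAS the max -> may need rescan.
  Max of remaining elements: 40
  New max = max(8, 40) = 40

Answer: 40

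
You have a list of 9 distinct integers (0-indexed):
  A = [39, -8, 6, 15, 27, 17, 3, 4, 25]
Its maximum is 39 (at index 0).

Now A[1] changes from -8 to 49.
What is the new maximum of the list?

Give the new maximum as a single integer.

Old max = 39 (at index 0)
Change: A[1] -8 -> 49
Changed element was NOT the old max.
  New max = max(old_max, new_val) = max(39, 49) = 49

Answer: 49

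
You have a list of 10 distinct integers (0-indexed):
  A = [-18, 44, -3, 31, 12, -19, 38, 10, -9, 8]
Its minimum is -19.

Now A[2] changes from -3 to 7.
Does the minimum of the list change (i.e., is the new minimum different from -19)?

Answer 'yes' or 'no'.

Old min = -19
Change: A[2] -3 -> 7
Changed element was NOT the min; min changes only if 7 < -19.
New min = -19; changed? no

Answer: no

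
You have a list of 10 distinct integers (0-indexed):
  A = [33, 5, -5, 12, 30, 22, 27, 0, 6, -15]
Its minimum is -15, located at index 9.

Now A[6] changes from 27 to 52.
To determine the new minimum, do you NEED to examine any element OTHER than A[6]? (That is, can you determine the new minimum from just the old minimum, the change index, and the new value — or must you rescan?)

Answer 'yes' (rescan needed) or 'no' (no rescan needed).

Answer: no

Derivation:
Old min = -15 at index 9
Change at index 6: 27 -> 52
Index 6 was NOT the min. New min = min(-15, 52). No rescan of other elements needed.
Needs rescan: no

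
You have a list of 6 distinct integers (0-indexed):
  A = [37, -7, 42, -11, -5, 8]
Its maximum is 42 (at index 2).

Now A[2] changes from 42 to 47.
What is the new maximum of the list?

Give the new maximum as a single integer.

Old max = 42 (at index 2)
Change: A[2] 42 -> 47
Changed element WAS the max -> may need rescan.
  Max of remaining elements: 37
  New max = max(47, 37) = 47

Answer: 47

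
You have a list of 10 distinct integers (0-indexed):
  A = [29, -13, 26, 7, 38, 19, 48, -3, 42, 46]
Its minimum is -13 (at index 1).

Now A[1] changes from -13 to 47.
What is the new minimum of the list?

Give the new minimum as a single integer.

Answer: -3

Derivation:
Old min = -13 (at index 1)
Change: A[1] -13 -> 47
Changed element WAS the min. Need to check: is 47 still <= all others?
  Min of remaining elements: -3
  New min = min(47, -3) = -3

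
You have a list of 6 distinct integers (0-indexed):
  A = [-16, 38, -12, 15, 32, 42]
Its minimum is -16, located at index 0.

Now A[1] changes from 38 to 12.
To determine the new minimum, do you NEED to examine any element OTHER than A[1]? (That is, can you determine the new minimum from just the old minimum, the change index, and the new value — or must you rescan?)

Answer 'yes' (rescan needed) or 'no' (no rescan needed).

Old min = -16 at index 0
Change at index 1: 38 -> 12
Index 1 was NOT the min. New min = min(-16, 12). No rescan of other elements needed.
Needs rescan: no

Answer: no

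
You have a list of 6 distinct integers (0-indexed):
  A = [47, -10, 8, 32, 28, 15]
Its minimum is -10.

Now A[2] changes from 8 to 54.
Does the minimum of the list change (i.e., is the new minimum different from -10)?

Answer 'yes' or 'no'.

Answer: no

Derivation:
Old min = -10
Change: A[2] 8 -> 54
Changed element was NOT the min; min changes only if 54 < -10.
New min = -10; changed? no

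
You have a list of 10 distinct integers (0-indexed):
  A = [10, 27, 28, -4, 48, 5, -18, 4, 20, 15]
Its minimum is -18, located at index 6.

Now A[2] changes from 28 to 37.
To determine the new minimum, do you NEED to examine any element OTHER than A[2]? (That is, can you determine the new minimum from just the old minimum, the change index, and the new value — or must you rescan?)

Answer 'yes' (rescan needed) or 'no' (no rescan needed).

Old min = -18 at index 6
Change at index 2: 28 -> 37
Index 2 was NOT the min. New min = min(-18, 37). No rescan of other elements needed.
Needs rescan: no

Answer: no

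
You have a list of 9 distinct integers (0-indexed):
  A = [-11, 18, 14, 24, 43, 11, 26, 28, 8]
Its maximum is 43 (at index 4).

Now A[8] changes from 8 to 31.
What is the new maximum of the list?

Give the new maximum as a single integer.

Old max = 43 (at index 4)
Change: A[8] 8 -> 31
Changed element was NOT the old max.
  New max = max(old_max, new_val) = max(43, 31) = 43

Answer: 43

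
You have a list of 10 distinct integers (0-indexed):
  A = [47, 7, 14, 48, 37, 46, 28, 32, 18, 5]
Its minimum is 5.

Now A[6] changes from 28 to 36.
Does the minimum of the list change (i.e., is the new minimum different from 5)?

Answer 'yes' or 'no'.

Answer: no

Derivation:
Old min = 5
Change: A[6] 28 -> 36
Changed element was NOT the min; min changes only if 36 < 5.
New min = 5; changed? no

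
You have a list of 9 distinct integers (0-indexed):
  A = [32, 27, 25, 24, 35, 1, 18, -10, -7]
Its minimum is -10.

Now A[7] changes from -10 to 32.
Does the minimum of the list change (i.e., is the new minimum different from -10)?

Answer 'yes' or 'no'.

Old min = -10
Change: A[7] -10 -> 32
Changed element was the min; new min must be rechecked.
New min = -7; changed? yes

Answer: yes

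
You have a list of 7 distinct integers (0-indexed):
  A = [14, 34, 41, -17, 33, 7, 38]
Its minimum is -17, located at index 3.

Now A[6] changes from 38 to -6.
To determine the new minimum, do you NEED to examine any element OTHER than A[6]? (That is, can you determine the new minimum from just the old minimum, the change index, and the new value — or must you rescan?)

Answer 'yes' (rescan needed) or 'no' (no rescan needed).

Old min = -17 at index 3
Change at index 6: 38 -> -6
Index 6 was NOT the min. New min = min(-17, -6). No rescan of other elements needed.
Needs rescan: no

Answer: no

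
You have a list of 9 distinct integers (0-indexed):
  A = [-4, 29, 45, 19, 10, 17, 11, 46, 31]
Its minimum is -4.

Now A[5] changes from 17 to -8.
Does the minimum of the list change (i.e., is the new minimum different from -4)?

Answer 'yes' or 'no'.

Answer: yes

Derivation:
Old min = -4
Change: A[5] 17 -> -8
Changed element was NOT the min; min changes only if -8 < -4.
New min = -8; changed? yes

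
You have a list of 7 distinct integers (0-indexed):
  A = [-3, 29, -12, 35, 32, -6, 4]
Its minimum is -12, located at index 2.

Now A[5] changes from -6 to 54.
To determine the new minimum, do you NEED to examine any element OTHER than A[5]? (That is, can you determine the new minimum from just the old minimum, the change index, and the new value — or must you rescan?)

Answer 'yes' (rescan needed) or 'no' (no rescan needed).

Answer: no

Derivation:
Old min = -12 at index 2
Change at index 5: -6 -> 54
Index 5 was NOT the min. New min = min(-12, 54). No rescan of other elements needed.
Needs rescan: no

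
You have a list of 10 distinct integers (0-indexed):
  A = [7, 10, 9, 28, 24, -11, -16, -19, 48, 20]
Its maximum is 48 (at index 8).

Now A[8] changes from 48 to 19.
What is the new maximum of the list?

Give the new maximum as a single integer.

Answer: 28

Derivation:
Old max = 48 (at index 8)
Change: A[8] 48 -> 19
Changed element WAS the max -> may need rescan.
  Max of remaining elements: 28
  New max = max(19, 28) = 28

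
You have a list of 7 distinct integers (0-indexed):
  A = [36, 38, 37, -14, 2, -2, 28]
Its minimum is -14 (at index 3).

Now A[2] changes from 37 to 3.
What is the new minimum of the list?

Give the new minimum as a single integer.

Answer: -14

Derivation:
Old min = -14 (at index 3)
Change: A[2] 37 -> 3
Changed element was NOT the old min.
  New min = min(old_min, new_val) = min(-14, 3) = -14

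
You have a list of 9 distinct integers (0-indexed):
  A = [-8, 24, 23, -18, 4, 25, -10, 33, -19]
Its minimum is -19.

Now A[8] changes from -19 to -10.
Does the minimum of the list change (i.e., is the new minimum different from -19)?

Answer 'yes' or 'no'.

Old min = -19
Change: A[8] -19 -> -10
Changed element was the min; new min must be rechecked.
New min = -18; changed? yes

Answer: yes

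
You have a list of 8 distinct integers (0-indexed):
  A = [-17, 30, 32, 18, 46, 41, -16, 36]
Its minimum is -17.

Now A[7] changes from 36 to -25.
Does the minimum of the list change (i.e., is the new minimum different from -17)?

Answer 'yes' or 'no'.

Old min = -17
Change: A[7] 36 -> -25
Changed element was NOT the min; min changes only if -25 < -17.
New min = -25; changed? yes

Answer: yes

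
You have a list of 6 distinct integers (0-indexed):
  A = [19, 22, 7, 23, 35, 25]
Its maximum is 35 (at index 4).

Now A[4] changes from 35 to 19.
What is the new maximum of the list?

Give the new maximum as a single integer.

Old max = 35 (at index 4)
Change: A[4] 35 -> 19
Changed element WAS the max -> may need rescan.
  Max of remaining elements: 25
  New max = max(19, 25) = 25

Answer: 25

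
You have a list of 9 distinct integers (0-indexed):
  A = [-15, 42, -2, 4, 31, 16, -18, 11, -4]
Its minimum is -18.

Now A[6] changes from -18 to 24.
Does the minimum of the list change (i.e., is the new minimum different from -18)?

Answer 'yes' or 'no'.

Old min = -18
Change: A[6] -18 -> 24
Changed element was the min; new min must be rechecked.
New min = -15; changed? yes

Answer: yes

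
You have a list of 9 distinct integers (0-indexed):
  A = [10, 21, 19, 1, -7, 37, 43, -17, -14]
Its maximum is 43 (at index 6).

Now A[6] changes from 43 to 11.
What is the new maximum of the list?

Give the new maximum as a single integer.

Answer: 37

Derivation:
Old max = 43 (at index 6)
Change: A[6] 43 -> 11
Changed element WAS the max -> may need rescan.
  Max of remaining elements: 37
  New max = max(11, 37) = 37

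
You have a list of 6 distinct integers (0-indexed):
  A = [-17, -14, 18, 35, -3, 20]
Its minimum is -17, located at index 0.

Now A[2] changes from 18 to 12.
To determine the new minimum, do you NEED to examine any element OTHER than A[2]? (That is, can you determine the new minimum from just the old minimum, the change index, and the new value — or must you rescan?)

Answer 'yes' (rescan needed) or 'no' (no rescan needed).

Old min = -17 at index 0
Change at index 2: 18 -> 12
Index 2 was NOT the min. New min = min(-17, 12). No rescan of other elements needed.
Needs rescan: no

Answer: no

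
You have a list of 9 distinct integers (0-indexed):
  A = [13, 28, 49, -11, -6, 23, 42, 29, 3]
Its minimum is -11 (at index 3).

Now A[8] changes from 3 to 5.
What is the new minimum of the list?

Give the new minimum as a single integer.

Old min = -11 (at index 3)
Change: A[8] 3 -> 5
Changed element was NOT the old min.
  New min = min(old_min, new_val) = min(-11, 5) = -11

Answer: -11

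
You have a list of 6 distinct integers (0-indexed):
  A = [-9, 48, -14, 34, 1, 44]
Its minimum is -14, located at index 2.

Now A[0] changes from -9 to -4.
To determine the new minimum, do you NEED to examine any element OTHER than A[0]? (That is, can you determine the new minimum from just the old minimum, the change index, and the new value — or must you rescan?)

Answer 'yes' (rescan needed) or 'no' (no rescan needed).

Old min = -14 at index 2
Change at index 0: -9 -> -4
Index 0 was NOT the min. New min = min(-14, -4). No rescan of other elements needed.
Needs rescan: no

Answer: no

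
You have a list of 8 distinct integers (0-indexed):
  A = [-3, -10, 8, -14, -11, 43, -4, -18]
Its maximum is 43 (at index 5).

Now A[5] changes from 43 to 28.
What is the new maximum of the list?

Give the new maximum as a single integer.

Answer: 28

Derivation:
Old max = 43 (at index 5)
Change: A[5] 43 -> 28
Changed element WAS the max -> may need rescan.
  Max of remaining elements: 8
  New max = max(28, 8) = 28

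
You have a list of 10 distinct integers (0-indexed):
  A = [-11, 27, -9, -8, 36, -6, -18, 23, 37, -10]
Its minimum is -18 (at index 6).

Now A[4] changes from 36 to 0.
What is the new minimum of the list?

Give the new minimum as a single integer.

Answer: -18

Derivation:
Old min = -18 (at index 6)
Change: A[4] 36 -> 0
Changed element was NOT the old min.
  New min = min(old_min, new_val) = min(-18, 0) = -18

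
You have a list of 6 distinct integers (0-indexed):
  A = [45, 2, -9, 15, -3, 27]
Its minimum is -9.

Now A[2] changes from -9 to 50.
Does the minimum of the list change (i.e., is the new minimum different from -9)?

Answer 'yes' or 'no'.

Old min = -9
Change: A[2] -9 -> 50
Changed element was the min; new min must be rechecked.
New min = -3; changed? yes

Answer: yes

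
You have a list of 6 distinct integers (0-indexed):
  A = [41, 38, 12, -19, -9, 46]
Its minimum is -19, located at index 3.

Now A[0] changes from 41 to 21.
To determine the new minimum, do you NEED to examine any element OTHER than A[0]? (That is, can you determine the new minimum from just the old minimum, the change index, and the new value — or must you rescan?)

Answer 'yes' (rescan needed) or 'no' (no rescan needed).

Old min = -19 at index 3
Change at index 0: 41 -> 21
Index 0 was NOT the min. New min = min(-19, 21). No rescan of other elements needed.
Needs rescan: no

Answer: no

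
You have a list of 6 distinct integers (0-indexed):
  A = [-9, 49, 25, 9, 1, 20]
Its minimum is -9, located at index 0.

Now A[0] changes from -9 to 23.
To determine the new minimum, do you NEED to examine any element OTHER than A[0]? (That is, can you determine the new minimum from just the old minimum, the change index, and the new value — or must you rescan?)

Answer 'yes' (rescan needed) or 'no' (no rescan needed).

Old min = -9 at index 0
Change at index 0: -9 -> 23
Index 0 WAS the min and new value 23 > old min -9. Must rescan other elements to find the new min.
Needs rescan: yes

Answer: yes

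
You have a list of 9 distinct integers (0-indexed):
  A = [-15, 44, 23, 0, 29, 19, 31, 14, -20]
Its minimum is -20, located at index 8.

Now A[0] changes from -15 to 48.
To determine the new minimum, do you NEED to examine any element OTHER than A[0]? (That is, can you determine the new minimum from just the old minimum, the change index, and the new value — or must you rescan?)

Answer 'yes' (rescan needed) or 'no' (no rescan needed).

Answer: no

Derivation:
Old min = -20 at index 8
Change at index 0: -15 -> 48
Index 0 was NOT the min. New min = min(-20, 48). No rescan of other elements needed.
Needs rescan: no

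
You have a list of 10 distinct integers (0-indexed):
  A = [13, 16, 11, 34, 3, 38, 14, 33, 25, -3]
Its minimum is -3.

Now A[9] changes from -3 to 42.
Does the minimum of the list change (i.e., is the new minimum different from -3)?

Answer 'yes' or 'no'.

Answer: yes

Derivation:
Old min = -3
Change: A[9] -3 -> 42
Changed element was the min; new min must be rechecked.
New min = 3; changed? yes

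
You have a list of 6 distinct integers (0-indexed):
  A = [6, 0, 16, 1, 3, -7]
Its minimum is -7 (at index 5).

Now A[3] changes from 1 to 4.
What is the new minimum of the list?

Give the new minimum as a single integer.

Answer: -7

Derivation:
Old min = -7 (at index 5)
Change: A[3] 1 -> 4
Changed element was NOT the old min.
  New min = min(old_min, new_val) = min(-7, 4) = -7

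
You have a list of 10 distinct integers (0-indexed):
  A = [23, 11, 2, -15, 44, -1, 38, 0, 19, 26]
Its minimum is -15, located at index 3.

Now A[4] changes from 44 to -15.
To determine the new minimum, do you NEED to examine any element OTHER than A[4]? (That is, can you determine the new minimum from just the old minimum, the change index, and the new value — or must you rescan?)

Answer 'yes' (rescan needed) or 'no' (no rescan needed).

Answer: no

Derivation:
Old min = -15 at index 3
Change at index 4: 44 -> -15
Index 4 was NOT the min. New min = min(-15, -15). No rescan of other elements needed.
Needs rescan: no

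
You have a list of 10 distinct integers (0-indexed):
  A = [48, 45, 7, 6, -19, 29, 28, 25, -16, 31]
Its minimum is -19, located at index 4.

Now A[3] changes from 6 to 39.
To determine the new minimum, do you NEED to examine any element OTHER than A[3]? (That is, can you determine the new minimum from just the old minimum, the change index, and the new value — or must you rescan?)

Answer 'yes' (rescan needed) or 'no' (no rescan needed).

Old min = -19 at index 4
Change at index 3: 6 -> 39
Index 3 was NOT the min. New min = min(-19, 39). No rescan of other elements needed.
Needs rescan: no

Answer: no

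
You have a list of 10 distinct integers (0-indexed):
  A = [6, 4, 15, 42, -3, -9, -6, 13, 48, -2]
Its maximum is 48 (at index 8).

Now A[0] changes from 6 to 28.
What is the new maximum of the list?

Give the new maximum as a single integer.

Old max = 48 (at index 8)
Change: A[0] 6 -> 28
Changed element was NOT the old max.
  New max = max(old_max, new_val) = max(48, 28) = 48

Answer: 48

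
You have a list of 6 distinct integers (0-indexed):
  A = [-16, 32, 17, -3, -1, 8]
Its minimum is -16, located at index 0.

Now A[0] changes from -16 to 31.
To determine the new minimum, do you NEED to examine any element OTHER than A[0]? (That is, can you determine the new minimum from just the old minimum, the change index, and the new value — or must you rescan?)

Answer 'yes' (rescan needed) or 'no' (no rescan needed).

Old min = -16 at index 0
Change at index 0: -16 -> 31
Index 0 WAS the min and new value 31 > old min -16. Must rescan other elements to find the new min.
Needs rescan: yes

Answer: yes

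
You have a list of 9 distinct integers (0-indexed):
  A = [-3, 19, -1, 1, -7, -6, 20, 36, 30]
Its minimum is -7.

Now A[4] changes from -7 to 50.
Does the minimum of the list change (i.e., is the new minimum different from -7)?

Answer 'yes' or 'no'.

Answer: yes

Derivation:
Old min = -7
Change: A[4] -7 -> 50
Changed element was the min; new min must be rechecked.
New min = -6; changed? yes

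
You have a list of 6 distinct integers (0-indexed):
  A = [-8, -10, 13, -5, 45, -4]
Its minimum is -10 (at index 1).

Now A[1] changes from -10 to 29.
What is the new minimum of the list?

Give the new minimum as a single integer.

Old min = -10 (at index 1)
Change: A[1] -10 -> 29
Changed element WAS the min. Need to check: is 29 still <= all others?
  Min of remaining elements: -8
  New min = min(29, -8) = -8

Answer: -8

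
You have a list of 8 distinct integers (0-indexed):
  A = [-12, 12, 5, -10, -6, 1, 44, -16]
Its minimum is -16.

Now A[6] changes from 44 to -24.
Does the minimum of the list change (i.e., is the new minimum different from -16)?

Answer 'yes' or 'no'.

Answer: yes

Derivation:
Old min = -16
Change: A[6] 44 -> -24
Changed element was NOT the min; min changes only if -24 < -16.
New min = -24; changed? yes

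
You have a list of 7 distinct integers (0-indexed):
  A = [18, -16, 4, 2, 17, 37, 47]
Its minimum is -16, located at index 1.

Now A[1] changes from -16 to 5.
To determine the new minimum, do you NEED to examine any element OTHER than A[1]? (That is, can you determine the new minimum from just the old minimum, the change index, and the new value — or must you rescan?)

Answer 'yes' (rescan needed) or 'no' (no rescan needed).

Answer: yes

Derivation:
Old min = -16 at index 1
Change at index 1: -16 -> 5
Index 1 WAS the min and new value 5 > old min -16. Must rescan other elements to find the new min.
Needs rescan: yes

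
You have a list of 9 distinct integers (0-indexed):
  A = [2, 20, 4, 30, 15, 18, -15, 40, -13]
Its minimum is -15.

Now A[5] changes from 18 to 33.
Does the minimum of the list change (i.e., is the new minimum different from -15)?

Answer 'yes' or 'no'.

Old min = -15
Change: A[5] 18 -> 33
Changed element was NOT the min; min changes only if 33 < -15.
New min = -15; changed? no

Answer: no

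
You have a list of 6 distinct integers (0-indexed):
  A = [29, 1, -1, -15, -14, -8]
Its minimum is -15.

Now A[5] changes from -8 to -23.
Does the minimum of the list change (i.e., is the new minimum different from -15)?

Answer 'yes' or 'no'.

Old min = -15
Change: A[5] -8 -> -23
Changed element was NOT the min; min changes only if -23 < -15.
New min = -23; changed? yes

Answer: yes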